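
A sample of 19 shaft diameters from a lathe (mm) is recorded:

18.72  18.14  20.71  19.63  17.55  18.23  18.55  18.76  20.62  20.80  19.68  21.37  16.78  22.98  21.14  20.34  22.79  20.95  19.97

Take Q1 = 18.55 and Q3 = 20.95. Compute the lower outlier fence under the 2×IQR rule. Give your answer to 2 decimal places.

13.75

IQR = Q3 − Q1 = 20.95 − 18.55 = 2.40.
Lower fence = Q1 − 2·IQR = 18.55 − 4.80 = 13.75.
Upper fence = Q3 + 2·IQR = 20.95 + 4.80 = 25.75.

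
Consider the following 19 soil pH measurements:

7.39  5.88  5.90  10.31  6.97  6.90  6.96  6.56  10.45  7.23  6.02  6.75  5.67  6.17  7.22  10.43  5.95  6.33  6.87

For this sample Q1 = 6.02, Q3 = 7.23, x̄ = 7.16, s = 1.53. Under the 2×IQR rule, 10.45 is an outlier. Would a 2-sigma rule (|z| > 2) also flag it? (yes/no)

z = (10.45 − 7.16) / 1.53 = 2.15.
|z| = 2.15 > 2.

yes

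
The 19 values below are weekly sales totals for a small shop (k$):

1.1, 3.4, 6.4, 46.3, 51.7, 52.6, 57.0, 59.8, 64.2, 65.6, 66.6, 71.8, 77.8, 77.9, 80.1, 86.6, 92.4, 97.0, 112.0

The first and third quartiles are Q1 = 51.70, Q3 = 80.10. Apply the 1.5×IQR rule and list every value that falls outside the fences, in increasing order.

IQR = Q3 − Q1 = 80.10 − 51.70 = 28.40.
Lower fence = Q1 − 1.5·IQR = 51.70 − 42.60 = 9.10.
Upper fence = Q3 + 1.5·IQR = 80.10 + 42.60 = 122.70.
1.1 < 9.10 → outlier.
3.4 < 9.10 → outlier.
6.4 < 9.10 → outlier.
All remaining values lie within [9.10, 122.70].

1.1, 3.4, 6.4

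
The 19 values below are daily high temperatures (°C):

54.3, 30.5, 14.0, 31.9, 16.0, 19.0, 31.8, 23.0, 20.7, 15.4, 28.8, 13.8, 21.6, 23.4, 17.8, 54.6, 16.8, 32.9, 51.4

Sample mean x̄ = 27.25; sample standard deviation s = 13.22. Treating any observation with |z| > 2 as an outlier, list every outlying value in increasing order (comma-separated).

54.3, 54.6

Cutoffs at x̄ ± 2s: 27.25 ± 2·13.22 = [0.81, 53.69].
54.3: z = 2.05, |z| > 2 → outlier.
54.6: z = 2.07, |z| > 2 → outlier.
Every other value lies within [0.81, 53.69].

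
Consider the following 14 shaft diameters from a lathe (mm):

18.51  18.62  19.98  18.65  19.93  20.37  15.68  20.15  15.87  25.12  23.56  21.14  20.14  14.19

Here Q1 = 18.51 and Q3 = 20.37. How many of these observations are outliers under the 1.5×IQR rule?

IQR = 1.86; fences at 18.51 − 2.79 = 15.72 and 20.37 + 2.79 = 23.16.
Outside the cutoffs: 14.19, 15.68, 23.56, 25.12.

4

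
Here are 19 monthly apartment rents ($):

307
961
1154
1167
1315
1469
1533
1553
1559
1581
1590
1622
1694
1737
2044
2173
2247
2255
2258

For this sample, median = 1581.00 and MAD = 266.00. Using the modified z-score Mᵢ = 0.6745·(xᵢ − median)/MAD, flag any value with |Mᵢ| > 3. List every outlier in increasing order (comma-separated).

307

|Mᵢ| > 3 ⇔ |xᵢ − 1581.00| > 3·266.00/0.6745 = 1183.10.
So outliers lie outside [397.90, 2764.10].
307: M = -3.23 → outlier.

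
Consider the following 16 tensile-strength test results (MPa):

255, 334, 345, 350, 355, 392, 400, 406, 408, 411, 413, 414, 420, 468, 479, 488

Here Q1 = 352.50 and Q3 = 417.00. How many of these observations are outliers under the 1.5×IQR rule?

IQR = 64.50; fences at 352.50 − 96.75 = 255.75 and 417.00 + 96.75 = 513.75.
Outside the cutoffs: 255.

1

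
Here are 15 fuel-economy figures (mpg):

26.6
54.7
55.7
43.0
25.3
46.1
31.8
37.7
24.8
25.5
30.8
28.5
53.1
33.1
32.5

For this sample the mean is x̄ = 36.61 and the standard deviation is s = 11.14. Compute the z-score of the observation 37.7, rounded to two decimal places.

0.10

z = (37.7 − 36.61) / 11.14 = 0.10.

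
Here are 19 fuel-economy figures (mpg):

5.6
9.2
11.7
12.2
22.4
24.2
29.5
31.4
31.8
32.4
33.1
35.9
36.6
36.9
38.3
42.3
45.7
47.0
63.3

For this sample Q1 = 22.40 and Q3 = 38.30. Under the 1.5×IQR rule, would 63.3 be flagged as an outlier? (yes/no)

yes

IQR = Q3 − Q1 = 38.30 − 22.40 = 15.90.
Lower fence = Q1 − 1.5·IQR = 22.40 − 23.85 = -1.45.
Upper fence = Q3 + 1.5·IQR = 38.30 + 23.85 = 62.15.
63.3 lies above the upper fence.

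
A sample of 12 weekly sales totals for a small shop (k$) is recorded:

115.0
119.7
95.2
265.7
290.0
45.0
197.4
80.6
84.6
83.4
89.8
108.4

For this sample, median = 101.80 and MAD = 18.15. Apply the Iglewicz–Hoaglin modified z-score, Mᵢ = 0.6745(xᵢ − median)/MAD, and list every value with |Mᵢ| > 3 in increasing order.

|Mᵢ| > 3 ⇔ |xᵢ − 101.80| > 3·18.15/0.6745 = 80.73.
So outliers lie outside [21.07, 182.53].
197.4: M = 3.55 → outlier.
265.7: M = 6.09 → outlier.
290.0: M = 6.99 → outlier.

197.4, 265.7, 290.0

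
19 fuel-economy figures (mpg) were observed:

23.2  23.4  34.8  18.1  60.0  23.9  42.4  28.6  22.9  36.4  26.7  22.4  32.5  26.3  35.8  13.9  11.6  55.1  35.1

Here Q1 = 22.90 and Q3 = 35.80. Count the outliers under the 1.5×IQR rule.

IQR = 12.90; fences at 22.90 − 19.35 = 3.55 and 35.80 + 19.35 = 55.15.
Outside the cutoffs: 60.0.

1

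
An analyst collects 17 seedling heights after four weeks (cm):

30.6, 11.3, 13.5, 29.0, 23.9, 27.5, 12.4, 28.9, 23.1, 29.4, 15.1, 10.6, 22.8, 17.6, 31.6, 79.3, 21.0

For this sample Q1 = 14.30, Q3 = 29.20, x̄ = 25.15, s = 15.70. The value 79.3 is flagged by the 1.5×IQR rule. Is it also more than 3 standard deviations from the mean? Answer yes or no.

yes

z = (79.3 − 25.15) / 15.70 = 3.45.
|z| = 3.45 > 3.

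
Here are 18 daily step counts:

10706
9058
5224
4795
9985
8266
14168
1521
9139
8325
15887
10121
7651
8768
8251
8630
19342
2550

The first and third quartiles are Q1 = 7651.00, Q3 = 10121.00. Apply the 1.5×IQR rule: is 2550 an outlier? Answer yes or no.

yes

IQR = Q3 − Q1 = 10121.00 − 7651.00 = 2470.00.
Lower fence = Q1 − 1.5·IQR = 7651.00 − 3705.00 = 3946.00.
Upper fence = Q3 + 1.5·IQR = 10121.00 + 3705.00 = 13826.00.
2550 lies below the lower fence.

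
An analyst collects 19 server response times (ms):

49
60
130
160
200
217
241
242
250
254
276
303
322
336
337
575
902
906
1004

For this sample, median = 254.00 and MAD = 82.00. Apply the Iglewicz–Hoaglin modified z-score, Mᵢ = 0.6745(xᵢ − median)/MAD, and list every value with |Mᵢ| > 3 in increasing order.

|Mᵢ| > 3 ⇔ |xᵢ − 254.00| > 3·82.00/0.6745 = 364.71.
So outliers lie outside [-110.71, 618.71].
902: M = 5.33 → outlier.
906: M = 5.36 → outlier.
1004: M = 6.17 → outlier.

902, 906, 1004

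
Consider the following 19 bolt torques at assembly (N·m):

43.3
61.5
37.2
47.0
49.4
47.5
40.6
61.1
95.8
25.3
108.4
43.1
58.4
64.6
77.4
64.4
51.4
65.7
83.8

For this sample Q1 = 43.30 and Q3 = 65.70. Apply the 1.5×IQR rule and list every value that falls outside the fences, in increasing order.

IQR = Q3 − Q1 = 65.70 − 43.30 = 22.40.
Lower fence = Q1 − 1.5·IQR = 43.30 − 33.60 = 9.70.
Upper fence = Q3 + 1.5·IQR = 65.70 + 33.60 = 99.30.
108.4 > 99.30 → outlier.
All remaining values lie within [9.70, 99.30].

108.4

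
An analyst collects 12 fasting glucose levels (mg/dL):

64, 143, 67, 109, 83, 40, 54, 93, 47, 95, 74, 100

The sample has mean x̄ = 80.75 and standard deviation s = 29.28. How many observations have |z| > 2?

Cutoffs: x̄ ± 2s = [22.19, 139.31].
Outside the cutoffs: 143.

1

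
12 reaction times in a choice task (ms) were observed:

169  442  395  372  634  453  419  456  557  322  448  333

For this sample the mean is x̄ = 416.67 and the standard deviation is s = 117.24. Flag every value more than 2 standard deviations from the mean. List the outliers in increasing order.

Cutoffs at x̄ ± 2s: 416.67 ± 2·117.24 = [182.19, 651.15].
169: z = -2.11, |z| > 2 → outlier.
Every other value lies within [182.19, 651.15].

169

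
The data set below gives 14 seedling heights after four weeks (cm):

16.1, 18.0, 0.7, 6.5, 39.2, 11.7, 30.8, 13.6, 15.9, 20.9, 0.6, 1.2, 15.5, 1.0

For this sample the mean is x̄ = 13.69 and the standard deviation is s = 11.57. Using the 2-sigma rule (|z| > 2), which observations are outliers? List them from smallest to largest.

Cutoffs at x̄ ± 2s: 13.69 ± 2·11.57 = [-9.45, 36.83].
39.2: z = 2.20, |z| > 2 → outlier.
Every other value lies within [-9.45, 36.83].

39.2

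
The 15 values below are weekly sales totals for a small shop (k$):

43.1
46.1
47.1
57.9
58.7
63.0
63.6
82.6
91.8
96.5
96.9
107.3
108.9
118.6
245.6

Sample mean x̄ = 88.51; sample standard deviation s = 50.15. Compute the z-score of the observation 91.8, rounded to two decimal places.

z = (91.8 − 88.51) / 50.15 = 0.07.

0.07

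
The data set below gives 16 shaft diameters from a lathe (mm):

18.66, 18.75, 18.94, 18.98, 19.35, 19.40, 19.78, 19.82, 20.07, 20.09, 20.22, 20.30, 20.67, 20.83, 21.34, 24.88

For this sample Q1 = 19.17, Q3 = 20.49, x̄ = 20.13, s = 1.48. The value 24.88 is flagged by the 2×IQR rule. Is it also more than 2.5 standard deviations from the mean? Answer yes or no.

z = (24.88 − 20.13) / 1.48 = 3.21.
|z| = 3.21 > 2.5.

yes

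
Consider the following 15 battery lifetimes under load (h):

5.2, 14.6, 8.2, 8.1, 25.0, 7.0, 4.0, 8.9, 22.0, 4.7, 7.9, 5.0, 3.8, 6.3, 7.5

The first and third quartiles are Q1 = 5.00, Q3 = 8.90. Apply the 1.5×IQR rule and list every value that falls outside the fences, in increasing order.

22.0, 25.0

IQR = Q3 − Q1 = 8.90 − 5.00 = 3.90.
Lower fence = Q1 − 1.5·IQR = 5.00 − 5.85 = -0.85.
Upper fence = Q3 + 1.5·IQR = 8.90 + 5.85 = 14.75.
22.0 > 14.75 → outlier.
25.0 > 14.75 → outlier.
All remaining values lie within [-0.85, 14.75].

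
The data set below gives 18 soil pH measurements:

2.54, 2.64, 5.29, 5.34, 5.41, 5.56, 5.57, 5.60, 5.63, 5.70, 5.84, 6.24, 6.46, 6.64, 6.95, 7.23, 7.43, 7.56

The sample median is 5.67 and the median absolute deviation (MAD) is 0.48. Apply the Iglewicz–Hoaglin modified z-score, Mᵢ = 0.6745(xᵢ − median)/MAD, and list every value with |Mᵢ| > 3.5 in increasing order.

2.54, 2.64

|Mᵢ| > 3.5 ⇔ |xᵢ − 5.67| > 3.5·0.48/0.6745 = 2.49.
So outliers lie outside [3.18, 8.16].
2.54: M = -4.40 → outlier.
2.64: M = -4.26 → outlier.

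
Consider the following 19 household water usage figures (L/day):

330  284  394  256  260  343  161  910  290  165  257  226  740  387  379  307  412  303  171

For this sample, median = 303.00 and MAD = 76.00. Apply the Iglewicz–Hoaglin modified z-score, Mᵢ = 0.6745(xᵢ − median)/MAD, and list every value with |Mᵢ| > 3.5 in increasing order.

|Mᵢ| > 3.5 ⇔ |xᵢ − 303.00| > 3.5·76.00/0.6745 = 394.37.
So outliers lie outside [-91.37, 697.37].
740: M = 3.88 → outlier.
910: M = 5.39 → outlier.

740, 910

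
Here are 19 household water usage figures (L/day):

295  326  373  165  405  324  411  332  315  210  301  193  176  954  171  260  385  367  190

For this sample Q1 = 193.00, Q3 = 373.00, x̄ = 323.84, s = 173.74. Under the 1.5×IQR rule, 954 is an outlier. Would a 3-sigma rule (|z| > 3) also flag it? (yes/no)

z = (954 − 323.84) / 173.74 = 3.63.
|z| = 3.63 > 3.

yes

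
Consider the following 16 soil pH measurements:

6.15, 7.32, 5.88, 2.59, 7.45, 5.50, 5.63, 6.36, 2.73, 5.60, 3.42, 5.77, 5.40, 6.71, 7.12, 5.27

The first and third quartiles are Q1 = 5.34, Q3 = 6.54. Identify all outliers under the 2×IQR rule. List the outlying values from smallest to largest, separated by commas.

IQR = Q3 − Q1 = 6.54 − 5.34 = 1.20.
Lower fence = Q1 − 2·IQR = 5.34 − 2.40 = 2.94.
Upper fence = Q3 + 2·IQR = 6.54 + 2.40 = 8.94.
2.59 < 2.94 → outlier.
2.73 < 2.94 → outlier.
All remaining values lie within [2.94, 8.94].

2.59, 2.73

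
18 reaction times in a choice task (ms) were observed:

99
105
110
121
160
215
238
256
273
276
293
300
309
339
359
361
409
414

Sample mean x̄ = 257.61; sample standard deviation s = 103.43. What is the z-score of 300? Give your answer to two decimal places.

0.41

z = (300 − 257.61) / 103.43 = 0.41.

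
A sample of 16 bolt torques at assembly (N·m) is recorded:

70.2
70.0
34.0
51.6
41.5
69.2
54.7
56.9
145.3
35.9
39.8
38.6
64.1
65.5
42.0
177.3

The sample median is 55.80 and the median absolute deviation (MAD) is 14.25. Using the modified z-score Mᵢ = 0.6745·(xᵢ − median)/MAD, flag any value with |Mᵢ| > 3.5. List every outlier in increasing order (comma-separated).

|Mᵢ| > 3.5 ⇔ |xᵢ − 55.80| > 3.5·14.25/0.6745 = 73.94.
So outliers lie outside [-18.14, 129.74].
145.3: M = 4.24 → outlier.
177.3: M = 5.75 → outlier.

145.3, 177.3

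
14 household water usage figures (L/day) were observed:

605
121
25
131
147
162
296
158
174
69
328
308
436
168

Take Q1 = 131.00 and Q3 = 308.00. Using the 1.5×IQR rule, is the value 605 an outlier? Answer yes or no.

yes

IQR = Q3 − Q1 = 308.00 − 131.00 = 177.00.
Lower fence = Q1 − 1.5·IQR = 131.00 − 265.50 = -134.50.
Upper fence = Q3 + 1.5·IQR = 308.00 + 265.50 = 573.50.
605 lies above the upper fence.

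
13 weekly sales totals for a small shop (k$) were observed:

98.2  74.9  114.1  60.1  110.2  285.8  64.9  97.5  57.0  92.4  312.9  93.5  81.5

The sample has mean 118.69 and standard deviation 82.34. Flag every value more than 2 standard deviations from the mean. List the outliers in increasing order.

285.8, 312.9

Cutoffs at x̄ ± 2s: 118.69 ± 2·82.34 = [-45.99, 283.37].
285.8: z = 2.03, |z| > 2 → outlier.
312.9: z = 2.36, |z| > 2 → outlier.
Every other value lies within [-45.99, 283.37].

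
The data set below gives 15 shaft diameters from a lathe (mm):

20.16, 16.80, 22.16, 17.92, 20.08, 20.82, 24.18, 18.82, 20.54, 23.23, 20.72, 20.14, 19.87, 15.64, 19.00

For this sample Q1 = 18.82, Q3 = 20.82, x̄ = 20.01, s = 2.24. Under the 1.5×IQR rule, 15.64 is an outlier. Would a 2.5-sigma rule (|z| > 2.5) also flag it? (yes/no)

no

z = (15.64 − 20.01) / 2.24 = -1.95.
|z| = 1.95 ≤ 2.5.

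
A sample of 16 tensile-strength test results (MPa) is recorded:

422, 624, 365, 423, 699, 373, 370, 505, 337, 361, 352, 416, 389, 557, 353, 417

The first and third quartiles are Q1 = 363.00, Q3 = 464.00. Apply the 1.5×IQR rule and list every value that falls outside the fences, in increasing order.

624, 699

IQR = Q3 − Q1 = 464.00 − 363.00 = 101.00.
Lower fence = Q1 − 1.5·IQR = 363.00 − 151.50 = 211.50.
Upper fence = Q3 + 1.5·IQR = 464.00 + 151.50 = 615.50.
624 > 615.50 → outlier.
699 > 615.50 → outlier.
All remaining values lie within [211.50, 615.50].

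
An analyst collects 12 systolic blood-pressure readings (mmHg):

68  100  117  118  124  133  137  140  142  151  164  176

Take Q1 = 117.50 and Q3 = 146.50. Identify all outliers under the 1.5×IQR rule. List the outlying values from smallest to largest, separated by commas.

68

IQR = Q3 − Q1 = 146.50 − 117.50 = 29.00.
Lower fence = Q1 − 1.5·IQR = 117.50 − 43.50 = 74.00.
Upper fence = Q3 + 1.5·IQR = 146.50 + 43.50 = 190.00.
68 < 74.00 → outlier.
All remaining values lie within [74.00, 190.00].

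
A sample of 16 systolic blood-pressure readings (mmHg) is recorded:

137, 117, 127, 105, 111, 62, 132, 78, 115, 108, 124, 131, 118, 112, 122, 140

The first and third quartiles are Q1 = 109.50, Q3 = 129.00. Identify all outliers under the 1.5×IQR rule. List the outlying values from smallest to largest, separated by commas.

IQR = Q3 − Q1 = 129.00 − 109.50 = 19.50.
Lower fence = Q1 − 1.5·IQR = 109.50 − 29.25 = 80.25.
Upper fence = Q3 + 1.5·IQR = 129.00 + 29.25 = 158.25.
62 < 80.25 → outlier.
78 < 80.25 → outlier.
All remaining values lie within [80.25, 158.25].

62, 78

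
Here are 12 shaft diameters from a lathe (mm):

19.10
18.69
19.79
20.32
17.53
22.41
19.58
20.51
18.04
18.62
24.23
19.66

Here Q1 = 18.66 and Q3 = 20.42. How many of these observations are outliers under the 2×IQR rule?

1

IQR = 1.76; fences at 18.66 − 3.52 = 15.14 and 20.42 + 3.52 = 23.94.
Outside the cutoffs: 24.23.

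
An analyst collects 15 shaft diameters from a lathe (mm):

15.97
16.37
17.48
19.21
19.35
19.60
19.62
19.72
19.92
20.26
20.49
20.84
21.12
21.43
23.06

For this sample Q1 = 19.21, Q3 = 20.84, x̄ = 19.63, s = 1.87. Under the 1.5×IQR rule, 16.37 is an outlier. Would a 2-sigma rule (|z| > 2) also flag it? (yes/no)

no

z = (16.37 − 19.63) / 1.87 = -1.74.
|z| = 1.74 ≤ 2.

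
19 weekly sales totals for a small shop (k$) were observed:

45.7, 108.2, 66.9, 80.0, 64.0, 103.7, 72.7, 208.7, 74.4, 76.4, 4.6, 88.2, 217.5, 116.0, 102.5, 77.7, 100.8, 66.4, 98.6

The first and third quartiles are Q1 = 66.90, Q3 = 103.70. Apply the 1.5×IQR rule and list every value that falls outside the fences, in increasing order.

IQR = Q3 − Q1 = 103.70 − 66.90 = 36.80.
Lower fence = Q1 − 1.5·IQR = 66.90 − 55.20 = 11.70.
Upper fence = Q3 + 1.5·IQR = 103.70 + 55.20 = 158.90.
4.6 < 11.70 → outlier.
208.7 > 158.90 → outlier.
217.5 > 158.90 → outlier.
All remaining values lie within [11.70, 158.90].

4.6, 208.7, 217.5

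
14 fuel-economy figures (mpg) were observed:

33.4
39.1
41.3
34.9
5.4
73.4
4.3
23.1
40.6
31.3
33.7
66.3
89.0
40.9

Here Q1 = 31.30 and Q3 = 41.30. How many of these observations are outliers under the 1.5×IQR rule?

IQR = 10.00; fences at 31.30 − 15.00 = 16.30 and 41.30 + 15.00 = 56.30.
Outside the cutoffs: 4.3, 5.4, 66.3, 73.4, 89.0.

5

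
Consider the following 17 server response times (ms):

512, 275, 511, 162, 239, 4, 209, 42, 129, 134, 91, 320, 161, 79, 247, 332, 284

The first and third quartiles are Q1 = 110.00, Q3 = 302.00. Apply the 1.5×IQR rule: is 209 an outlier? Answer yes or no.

IQR = Q3 − Q1 = 302.00 − 110.00 = 192.00.
Lower fence = Q1 − 1.5·IQR = 110.00 − 288.00 = -178.00.
Upper fence = Q3 + 1.5·IQR = 302.00 + 288.00 = 590.00.
209 lies within [-178.00, 590.00].

no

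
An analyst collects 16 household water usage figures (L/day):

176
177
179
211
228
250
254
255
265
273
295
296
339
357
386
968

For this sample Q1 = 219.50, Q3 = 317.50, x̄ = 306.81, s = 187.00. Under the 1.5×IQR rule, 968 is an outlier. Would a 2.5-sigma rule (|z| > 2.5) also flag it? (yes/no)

yes

z = (968 − 306.81) / 187.00 = 3.54.
|z| = 3.54 > 2.5.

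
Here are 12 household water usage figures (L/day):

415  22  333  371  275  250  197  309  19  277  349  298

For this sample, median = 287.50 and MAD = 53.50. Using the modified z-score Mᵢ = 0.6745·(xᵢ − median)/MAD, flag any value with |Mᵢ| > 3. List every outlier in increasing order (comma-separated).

19, 22

|Mᵢ| > 3 ⇔ |xᵢ − 287.50| > 3·53.50/0.6745 = 237.95.
So outliers lie outside [49.55, 525.45].
19: M = -3.39 → outlier.
22: M = -3.35 → outlier.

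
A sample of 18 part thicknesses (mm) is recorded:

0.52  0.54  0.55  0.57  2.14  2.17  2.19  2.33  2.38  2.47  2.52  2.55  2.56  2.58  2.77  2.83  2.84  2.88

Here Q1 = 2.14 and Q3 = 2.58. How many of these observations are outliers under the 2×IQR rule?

4

IQR = 0.44; fences at 2.14 − 0.88 = 1.26 and 2.58 + 0.88 = 3.46.
Outside the cutoffs: 0.52, 0.54, 0.55, 0.57.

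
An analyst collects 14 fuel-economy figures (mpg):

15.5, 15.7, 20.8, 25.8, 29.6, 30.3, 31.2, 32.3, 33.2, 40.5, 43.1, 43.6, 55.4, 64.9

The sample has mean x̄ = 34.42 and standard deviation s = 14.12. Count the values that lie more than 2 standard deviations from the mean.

Cutoffs: x̄ ± 2s = [6.18, 62.66].
Outside the cutoffs: 64.9.

1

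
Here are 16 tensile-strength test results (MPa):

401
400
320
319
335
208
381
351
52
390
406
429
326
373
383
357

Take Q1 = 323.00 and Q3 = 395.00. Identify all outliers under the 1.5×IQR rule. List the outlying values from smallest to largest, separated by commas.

52, 208

IQR = Q3 − Q1 = 395.00 − 323.00 = 72.00.
Lower fence = Q1 − 1.5·IQR = 323.00 − 108.00 = 215.00.
Upper fence = Q3 + 1.5·IQR = 395.00 + 108.00 = 503.00.
52 < 215.00 → outlier.
208 < 215.00 → outlier.
All remaining values lie within [215.00, 503.00].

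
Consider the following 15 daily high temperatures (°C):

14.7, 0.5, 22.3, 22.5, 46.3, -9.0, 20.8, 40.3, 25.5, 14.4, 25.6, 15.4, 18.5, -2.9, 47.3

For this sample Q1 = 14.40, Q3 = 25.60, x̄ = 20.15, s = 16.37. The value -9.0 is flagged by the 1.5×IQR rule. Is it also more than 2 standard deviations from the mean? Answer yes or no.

no

z = (-9.0 − 20.15) / 16.37 = -1.78.
|z| = 1.78 ≤ 2.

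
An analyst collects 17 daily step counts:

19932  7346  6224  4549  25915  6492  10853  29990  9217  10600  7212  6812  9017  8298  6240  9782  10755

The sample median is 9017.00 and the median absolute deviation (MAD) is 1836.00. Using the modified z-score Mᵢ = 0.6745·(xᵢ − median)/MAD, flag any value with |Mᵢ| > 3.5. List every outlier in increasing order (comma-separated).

|Mᵢ| > 3.5 ⇔ |xᵢ − 9017.00| > 3.5·1836.00/0.6745 = 9527.06.
So outliers lie outside [-510.06, 18544.06].
19932: M = 4.01 → outlier.
25915: M = 6.21 → outlier.
29990: M = 7.70 → outlier.

19932, 25915, 29990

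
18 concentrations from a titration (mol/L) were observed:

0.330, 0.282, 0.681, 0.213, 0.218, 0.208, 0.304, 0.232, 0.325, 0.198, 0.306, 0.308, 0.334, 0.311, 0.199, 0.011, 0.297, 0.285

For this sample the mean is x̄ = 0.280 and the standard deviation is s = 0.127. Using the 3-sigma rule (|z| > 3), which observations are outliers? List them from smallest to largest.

0.681

Cutoffs at x̄ ± 3s: 0.280 ± 3·0.127 = [-0.101, 0.661].
0.681: z = 3.16, |z| > 3 → outlier.
Every other value lies within [-0.101, 0.661].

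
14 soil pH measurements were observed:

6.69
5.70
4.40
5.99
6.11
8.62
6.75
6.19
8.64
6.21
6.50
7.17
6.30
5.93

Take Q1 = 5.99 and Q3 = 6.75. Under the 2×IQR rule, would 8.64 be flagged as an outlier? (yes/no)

yes

IQR = Q3 − Q1 = 6.75 − 5.99 = 0.76.
Lower fence = Q1 − 2·IQR = 5.99 − 1.52 = 4.47.
Upper fence = Q3 + 2·IQR = 6.75 + 1.52 = 8.27.
8.64 lies above the upper fence.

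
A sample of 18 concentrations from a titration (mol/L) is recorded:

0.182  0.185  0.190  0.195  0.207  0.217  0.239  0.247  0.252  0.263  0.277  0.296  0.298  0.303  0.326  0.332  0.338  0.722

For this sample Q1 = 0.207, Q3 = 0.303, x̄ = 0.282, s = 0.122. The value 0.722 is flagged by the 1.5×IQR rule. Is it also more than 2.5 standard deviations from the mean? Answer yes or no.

z = (0.722 − 0.282) / 0.122 = 3.61.
|z| = 3.61 > 2.5.

yes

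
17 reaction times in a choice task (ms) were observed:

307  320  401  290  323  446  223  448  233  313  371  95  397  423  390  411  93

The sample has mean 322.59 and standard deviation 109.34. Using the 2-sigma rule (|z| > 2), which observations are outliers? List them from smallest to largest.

Cutoffs at x̄ ± 2s: 322.59 ± 2·109.34 = [103.91, 541.27].
93: z = -2.10, |z| > 2 → outlier.
95: z = -2.08, |z| > 2 → outlier.
Every other value lies within [103.91, 541.27].

93, 95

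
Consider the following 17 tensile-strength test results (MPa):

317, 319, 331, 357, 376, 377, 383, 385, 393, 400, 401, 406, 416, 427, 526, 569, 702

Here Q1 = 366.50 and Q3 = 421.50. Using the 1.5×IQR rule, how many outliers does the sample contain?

IQR = 55.00; fences at 366.50 − 82.50 = 284.00 and 421.50 + 82.50 = 504.00.
Outside the cutoffs: 526, 569, 702.

3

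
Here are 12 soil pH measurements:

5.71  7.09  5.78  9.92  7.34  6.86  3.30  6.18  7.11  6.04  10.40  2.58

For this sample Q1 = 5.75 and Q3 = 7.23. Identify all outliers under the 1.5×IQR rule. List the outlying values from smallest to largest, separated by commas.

2.58, 3.30, 9.92, 10.40

IQR = Q3 − Q1 = 7.23 − 5.75 = 1.48.
Lower fence = Q1 − 1.5·IQR = 5.75 − 2.22 = 3.53.
Upper fence = Q3 + 1.5·IQR = 7.23 + 2.22 = 9.45.
2.58 < 3.53 → outlier.
3.30 < 3.53 → outlier.
9.92 > 9.45 → outlier.
10.40 > 9.45 → outlier.
All remaining values lie within [3.53, 9.45].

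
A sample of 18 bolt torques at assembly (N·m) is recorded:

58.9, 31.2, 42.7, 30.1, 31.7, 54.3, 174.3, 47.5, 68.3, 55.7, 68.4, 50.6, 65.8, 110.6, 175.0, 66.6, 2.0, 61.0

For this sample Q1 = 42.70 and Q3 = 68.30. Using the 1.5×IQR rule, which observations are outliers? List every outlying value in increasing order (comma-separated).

IQR = Q3 − Q1 = 68.30 − 42.70 = 25.60.
Lower fence = Q1 − 1.5·IQR = 42.70 − 38.40 = 4.30.
Upper fence = Q3 + 1.5·IQR = 68.30 + 38.40 = 106.70.
2.0 < 4.30 → outlier.
110.6 > 106.70 → outlier.
174.3 > 106.70 → outlier.
175.0 > 106.70 → outlier.
All remaining values lie within [4.30, 106.70].

2.0, 110.6, 174.3, 175.0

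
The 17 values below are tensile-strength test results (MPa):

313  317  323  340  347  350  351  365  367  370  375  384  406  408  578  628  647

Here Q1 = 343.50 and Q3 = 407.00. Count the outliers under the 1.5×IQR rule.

3

IQR = 63.50; fences at 343.50 − 95.25 = 248.25 and 407.00 + 95.25 = 502.25.
Outside the cutoffs: 578, 628, 647.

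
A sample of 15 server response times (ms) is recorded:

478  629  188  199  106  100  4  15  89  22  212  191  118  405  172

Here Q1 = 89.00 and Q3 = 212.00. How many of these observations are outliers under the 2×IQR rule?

2

IQR = 123.00; fences at 89.00 − 246.00 = -157.00 and 212.00 + 246.00 = 458.00.
Outside the cutoffs: 478, 629.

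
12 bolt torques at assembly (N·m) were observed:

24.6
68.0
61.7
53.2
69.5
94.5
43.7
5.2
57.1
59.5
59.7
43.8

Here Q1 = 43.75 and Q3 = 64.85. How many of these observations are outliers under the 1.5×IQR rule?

1

IQR = 21.10; fences at 43.75 − 31.65 = 12.10 and 64.85 + 31.65 = 96.50.
Outside the cutoffs: 5.2.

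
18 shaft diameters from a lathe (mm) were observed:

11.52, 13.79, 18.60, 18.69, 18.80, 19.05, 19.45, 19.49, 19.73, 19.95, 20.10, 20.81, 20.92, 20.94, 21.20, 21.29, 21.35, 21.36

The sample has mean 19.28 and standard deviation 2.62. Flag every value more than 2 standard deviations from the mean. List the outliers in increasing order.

11.52, 13.79

Cutoffs at x̄ ± 2s: 19.28 ± 2·2.62 = [14.04, 24.52].
11.52: z = -2.96, |z| > 2 → outlier.
13.79: z = -2.10, |z| > 2 → outlier.
Every other value lies within [14.04, 24.52].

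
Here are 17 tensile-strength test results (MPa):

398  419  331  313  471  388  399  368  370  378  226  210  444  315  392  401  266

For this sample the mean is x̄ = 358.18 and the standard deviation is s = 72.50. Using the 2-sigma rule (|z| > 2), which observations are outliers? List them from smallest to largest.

Cutoffs at x̄ ± 2s: 358.18 ± 2·72.50 = [213.18, 503.18].
210: z = -2.04, |z| > 2 → outlier.
Every other value lies within [213.18, 503.18].

210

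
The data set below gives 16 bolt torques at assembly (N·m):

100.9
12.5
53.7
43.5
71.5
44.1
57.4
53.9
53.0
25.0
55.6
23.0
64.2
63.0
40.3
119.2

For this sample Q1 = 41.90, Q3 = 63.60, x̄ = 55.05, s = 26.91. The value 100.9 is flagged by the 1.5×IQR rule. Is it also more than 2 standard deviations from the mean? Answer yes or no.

no

z = (100.9 − 55.05) / 26.91 = 1.70.
|z| = 1.70 ≤ 2.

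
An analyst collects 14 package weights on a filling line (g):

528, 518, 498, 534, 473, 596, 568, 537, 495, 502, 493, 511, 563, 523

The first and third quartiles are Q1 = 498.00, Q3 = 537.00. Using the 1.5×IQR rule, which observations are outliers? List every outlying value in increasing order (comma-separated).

IQR = Q3 − Q1 = 537.00 − 498.00 = 39.00.
Lower fence = Q1 − 1.5·IQR = 498.00 − 58.50 = 439.50.
Upper fence = Q3 + 1.5·IQR = 537.00 + 58.50 = 595.50.
596 > 595.50 → outlier.
All remaining values lie within [439.50, 595.50].

596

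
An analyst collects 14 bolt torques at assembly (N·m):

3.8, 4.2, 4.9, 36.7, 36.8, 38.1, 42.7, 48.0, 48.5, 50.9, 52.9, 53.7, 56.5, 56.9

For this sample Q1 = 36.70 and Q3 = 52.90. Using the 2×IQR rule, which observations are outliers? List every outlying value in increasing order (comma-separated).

IQR = Q3 − Q1 = 52.90 − 36.70 = 16.20.
Lower fence = Q1 − 2·IQR = 36.70 − 32.40 = 4.30.
Upper fence = Q3 + 2·IQR = 52.90 + 32.40 = 85.30.
3.8 < 4.30 → outlier.
4.2 < 4.30 → outlier.
All remaining values lie within [4.30, 85.30].

3.8, 4.2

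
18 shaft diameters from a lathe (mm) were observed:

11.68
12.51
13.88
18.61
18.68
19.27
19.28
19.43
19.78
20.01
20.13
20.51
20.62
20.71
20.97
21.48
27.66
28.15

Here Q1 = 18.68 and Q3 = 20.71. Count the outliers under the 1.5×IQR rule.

5

IQR = 2.03; fences at 18.68 − 3.045 = 15.635 and 20.71 + 3.045 = 23.755.
Outside the cutoffs: 11.68, 12.51, 13.88, 27.66, 28.15.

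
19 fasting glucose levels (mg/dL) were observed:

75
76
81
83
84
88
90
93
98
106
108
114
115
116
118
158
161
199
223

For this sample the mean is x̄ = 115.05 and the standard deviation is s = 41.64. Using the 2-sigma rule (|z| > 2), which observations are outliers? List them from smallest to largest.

199, 223

Cutoffs at x̄ ± 2s: 115.05 ± 2·41.64 = [31.77, 198.33].
199: z = 2.02, |z| > 2 → outlier.
223: z = 2.59, |z| > 2 → outlier.
Every other value lies within [31.77, 198.33].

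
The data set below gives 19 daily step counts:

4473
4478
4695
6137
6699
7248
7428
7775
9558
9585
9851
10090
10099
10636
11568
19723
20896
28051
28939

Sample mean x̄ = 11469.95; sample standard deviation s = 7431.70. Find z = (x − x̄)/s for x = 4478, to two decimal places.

z = (4478 − 11469.95) / 7431.70 = -0.94.

-0.94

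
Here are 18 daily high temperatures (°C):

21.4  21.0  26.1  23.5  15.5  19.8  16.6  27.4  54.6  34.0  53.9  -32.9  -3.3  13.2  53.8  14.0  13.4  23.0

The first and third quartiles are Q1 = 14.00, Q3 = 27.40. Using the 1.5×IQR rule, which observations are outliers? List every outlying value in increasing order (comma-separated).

-32.9, 53.8, 53.9, 54.6

IQR = Q3 − Q1 = 27.40 − 14.00 = 13.40.
Lower fence = Q1 − 1.5·IQR = 14.00 − 20.10 = -6.10.
Upper fence = Q3 + 1.5·IQR = 27.40 + 20.10 = 47.50.
-32.9 < -6.10 → outlier.
53.8 > 47.50 → outlier.
53.9 > 47.50 → outlier.
54.6 > 47.50 → outlier.
All remaining values lie within [-6.10, 47.50].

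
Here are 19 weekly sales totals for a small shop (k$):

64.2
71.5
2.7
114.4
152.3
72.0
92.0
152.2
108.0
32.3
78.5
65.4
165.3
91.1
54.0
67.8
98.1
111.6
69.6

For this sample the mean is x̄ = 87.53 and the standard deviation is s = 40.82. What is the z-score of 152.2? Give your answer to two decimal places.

z = (152.2 − 87.53) / 40.82 = 1.58.

1.58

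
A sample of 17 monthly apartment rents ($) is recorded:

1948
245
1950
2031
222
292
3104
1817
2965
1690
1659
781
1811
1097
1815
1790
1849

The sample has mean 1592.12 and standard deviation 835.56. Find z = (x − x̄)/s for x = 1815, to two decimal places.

0.27

z = (1815 − 1592.12) / 835.56 = 0.27.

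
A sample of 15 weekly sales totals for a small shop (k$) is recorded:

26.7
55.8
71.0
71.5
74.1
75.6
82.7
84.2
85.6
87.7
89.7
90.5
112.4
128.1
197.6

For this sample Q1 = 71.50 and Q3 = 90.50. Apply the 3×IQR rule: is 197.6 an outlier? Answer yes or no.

IQR = Q3 − Q1 = 90.50 − 71.50 = 19.00.
Lower fence = Q1 − 3·IQR = 71.50 − 57.00 = 14.50.
Upper fence = Q3 + 3·IQR = 90.50 + 57.00 = 147.50.
197.6 lies above the upper fence.

yes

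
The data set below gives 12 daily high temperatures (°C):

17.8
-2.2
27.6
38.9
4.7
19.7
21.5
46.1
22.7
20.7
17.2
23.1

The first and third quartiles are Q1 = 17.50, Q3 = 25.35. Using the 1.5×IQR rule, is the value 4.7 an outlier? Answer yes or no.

yes

IQR = Q3 − Q1 = 25.35 − 17.50 = 7.85.
Lower fence = Q1 − 1.5·IQR = 17.50 − 11.775 = 5.725.
Upper fence = Q3 + 1.5·IQR = 25.35 + 11.775 = 37.125.
4.7 lies below the lower fence.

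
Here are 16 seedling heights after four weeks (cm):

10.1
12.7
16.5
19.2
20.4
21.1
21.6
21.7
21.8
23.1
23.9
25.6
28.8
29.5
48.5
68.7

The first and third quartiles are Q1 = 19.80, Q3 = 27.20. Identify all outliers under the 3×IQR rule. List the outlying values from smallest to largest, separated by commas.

68.7

IQR = Q3 − Q1 = 27.20 − 19.80 = 7.40.
Lower fence = Q1 − 3·IQR = 19.80 − 22.20 = -2.40.
Upper fence = Q3 + 3·IQR = 27.20 + 22.20 = 49.40.
68.7 > 49.40 → outlier.
All remaining values lie within [-2.40, 49.40].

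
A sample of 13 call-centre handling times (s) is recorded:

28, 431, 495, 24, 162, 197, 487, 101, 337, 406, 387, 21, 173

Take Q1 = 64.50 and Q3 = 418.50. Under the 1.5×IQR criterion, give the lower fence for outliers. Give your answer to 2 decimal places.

IQR = Q3 − Q1 = 418.50 − 64.50 = 354.00.
Lower fence = Q1 − 1.5·IQR = 64.50 − 531.00 = -466.50.
Upper fence = Q3 + 1.5·IQR = 418.50 + 531.00 = 949.50.

-466.50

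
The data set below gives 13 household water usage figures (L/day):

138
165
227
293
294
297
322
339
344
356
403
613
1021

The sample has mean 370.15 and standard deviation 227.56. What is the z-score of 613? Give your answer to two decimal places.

z = (613 − 370.15) / 227.56 = 1.07.

1.07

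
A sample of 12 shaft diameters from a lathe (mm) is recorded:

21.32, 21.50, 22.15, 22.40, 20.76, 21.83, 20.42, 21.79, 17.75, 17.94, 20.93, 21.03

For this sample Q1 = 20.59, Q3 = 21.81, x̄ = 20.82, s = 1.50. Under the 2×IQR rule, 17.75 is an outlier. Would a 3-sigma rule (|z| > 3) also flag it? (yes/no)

z = (17.75 − 20.82) / 1.50 = -2.05.
|z| = 2.05 ≤ 3.

no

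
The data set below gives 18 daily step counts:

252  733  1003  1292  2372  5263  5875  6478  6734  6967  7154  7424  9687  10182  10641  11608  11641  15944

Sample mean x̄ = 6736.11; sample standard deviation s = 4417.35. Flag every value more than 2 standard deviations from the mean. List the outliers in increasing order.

Cutoffs at x̄ ± 2s: 6736.11 ± 2·4417.35 = [-2098.59, 15570.81].
15944: z = 2.08, |z| > 2 → outlier.
Every other value lies within [-2098.59, 15570.81].

15944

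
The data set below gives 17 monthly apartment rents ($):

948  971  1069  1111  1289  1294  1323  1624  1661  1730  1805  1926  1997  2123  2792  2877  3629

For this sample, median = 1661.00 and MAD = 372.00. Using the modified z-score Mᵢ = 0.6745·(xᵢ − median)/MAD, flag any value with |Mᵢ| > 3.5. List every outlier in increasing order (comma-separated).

|Mᵢ| > 3.5 ⇔ |xᵢ − 1661.00| > 3.5·372.00/0.6745 = 1930.32.
So outliers lie outside [-269.32, 3591.32].
3629: M = 3.57 → outlier.

3629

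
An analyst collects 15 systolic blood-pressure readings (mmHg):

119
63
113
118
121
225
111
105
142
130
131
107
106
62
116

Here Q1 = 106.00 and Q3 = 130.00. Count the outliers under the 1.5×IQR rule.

3

IQR = 24.00; fences at 106.00 − 36.00 = 70.00 and 130.00 + 36.00 = 166.00.
Outside the cutoffs: 62, 63, 225.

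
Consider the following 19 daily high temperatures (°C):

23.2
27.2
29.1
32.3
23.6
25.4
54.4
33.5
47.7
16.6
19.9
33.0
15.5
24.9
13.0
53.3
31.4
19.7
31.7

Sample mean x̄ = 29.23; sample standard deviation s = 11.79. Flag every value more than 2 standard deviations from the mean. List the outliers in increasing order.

Cutoffs at x̄ ± 2s: 29.23 ± 2·11.79 = [5.65, 52.81].
53.3: z = 2.04, |z| > 2 → outlier.
54.4: z = 2.13, |z| > 2 → outlier.
Every other value lies within [5.65, 52.81].

53.3, 54.4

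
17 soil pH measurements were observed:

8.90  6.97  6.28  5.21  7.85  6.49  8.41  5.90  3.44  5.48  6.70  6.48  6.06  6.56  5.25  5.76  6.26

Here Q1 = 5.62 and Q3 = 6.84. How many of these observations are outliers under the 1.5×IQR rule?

IQR = 1.22; fences at 5.62 − 1.83 = 3.79 and 6.84 + 1.83 = 8.67.
Outside the cutoffs: 3.44, 8.90.

2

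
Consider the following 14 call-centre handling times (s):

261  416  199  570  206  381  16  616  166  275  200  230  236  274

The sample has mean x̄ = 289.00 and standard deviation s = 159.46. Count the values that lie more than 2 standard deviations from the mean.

1

Cutoffs: x̄ ± 2s = [-29.92, 607.92].
Outside the cutoffs: 616.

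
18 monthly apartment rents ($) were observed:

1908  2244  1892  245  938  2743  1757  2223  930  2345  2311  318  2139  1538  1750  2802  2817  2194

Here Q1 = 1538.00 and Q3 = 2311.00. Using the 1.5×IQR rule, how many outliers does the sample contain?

2

IQR = 773.00; fences at 1538.00 − 1159.50 = 378.50 and 2311.00 + 1159.50 = 3470.50.
Outside the cutoffs: 245, 318.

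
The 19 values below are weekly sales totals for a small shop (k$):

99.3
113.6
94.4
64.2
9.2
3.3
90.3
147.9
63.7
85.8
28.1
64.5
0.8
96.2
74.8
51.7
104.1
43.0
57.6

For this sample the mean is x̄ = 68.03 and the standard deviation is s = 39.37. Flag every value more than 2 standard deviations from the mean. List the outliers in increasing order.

Cutoffs at x̄ ± 2s: 68.03 ± 2·39.37 = [-10.71, 146.77].
147.9: z = 2.03, |z| > 2 → outlier.
Every other value lies within [-10.71, 146.77].

147.9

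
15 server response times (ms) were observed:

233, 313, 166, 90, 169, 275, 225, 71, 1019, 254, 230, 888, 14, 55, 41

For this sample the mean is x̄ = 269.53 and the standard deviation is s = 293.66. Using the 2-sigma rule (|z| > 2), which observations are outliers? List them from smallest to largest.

888, 1019

Cutoffs at x̄ ± 2s: 269.53 ± 2·293.66 = [-317.79, 856.85].
888: z = 2.11, |z| > 2 → outlier.
1019: z = 2.55, |z| > 2 → outlier.
Every other value lies within [-317.79, 856.85].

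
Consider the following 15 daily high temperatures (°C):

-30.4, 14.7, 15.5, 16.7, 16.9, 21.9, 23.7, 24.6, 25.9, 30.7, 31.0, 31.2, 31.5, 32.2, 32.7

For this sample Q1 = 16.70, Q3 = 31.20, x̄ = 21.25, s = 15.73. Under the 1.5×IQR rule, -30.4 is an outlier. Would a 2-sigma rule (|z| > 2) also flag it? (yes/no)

yes

z = (-30.4 − 21.25) / 15.73 = -3.28.
|z| = 3.28 > 2.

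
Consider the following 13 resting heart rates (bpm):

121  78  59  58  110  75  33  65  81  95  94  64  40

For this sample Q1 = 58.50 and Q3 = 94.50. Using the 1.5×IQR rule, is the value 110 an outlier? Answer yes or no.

IQR = Q3 − Q1 = 94.50 − 58.50 = 36.00.
Lower fence = Q1 − 1.5·IQR = 58.50 − 54.00 = 4.50.
Upper fence = Q3 + 1.5·IQR = 94.50 + 54.00 = 148.50.
110 lies within [4.50, 148.50].

no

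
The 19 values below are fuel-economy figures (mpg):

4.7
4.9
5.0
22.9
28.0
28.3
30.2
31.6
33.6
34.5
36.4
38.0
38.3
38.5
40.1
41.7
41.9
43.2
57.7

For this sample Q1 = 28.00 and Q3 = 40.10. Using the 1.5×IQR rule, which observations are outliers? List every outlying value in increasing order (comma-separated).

IQR = Q3 − Q1 = 40.10 − 28.00 = 12.10.
Lower fence = Q1 − 1.5·IQR = 28.00 − 18.15 = 9.85.
Upper fence = Q3 + 1.5·IQR = 40.10 + 18.15 = 58.25.
4.7 < 9.85 → outlier.
4.9 < 9.85 → outlier.
5.0 < 9.85 → outlier.
All remaining values lie within [9.85, 58.25].

4.7, 4.9, 5.0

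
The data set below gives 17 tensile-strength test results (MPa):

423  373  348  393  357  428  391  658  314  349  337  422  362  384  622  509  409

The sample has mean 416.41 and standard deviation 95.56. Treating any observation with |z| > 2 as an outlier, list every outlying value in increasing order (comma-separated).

Cutoffs at x̄ ± 2s: 416.41 ± 2·95.56 = [225.29, 607.53].
622: z = 2.15, |z| > 2 → outlier.
658: z = 2.53, |z| > 2 → outlier.
Every other value lies within [225.29, 607.53].

622, 658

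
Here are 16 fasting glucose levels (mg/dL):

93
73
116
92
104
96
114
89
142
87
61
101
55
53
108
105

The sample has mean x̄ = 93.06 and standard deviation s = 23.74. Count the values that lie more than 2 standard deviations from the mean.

Cutoffs: x̄ ± 2s = [45.58, 140.54].
Outside the cutoffs: 142.

1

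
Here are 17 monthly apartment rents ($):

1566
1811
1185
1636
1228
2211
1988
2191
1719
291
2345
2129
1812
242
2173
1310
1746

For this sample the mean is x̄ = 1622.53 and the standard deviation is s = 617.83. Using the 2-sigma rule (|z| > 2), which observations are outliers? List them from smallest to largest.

Cutoffs at x̄ ± 2s: 1622.53 ± 2·617.83 = [386.87, 2858.19].
242: z = -2.23, |z| > 2 → outlier.
291: z = -2.16, |z| > 2 → outlier.
Every other value lies within [386.87, 2858.19].

242, 291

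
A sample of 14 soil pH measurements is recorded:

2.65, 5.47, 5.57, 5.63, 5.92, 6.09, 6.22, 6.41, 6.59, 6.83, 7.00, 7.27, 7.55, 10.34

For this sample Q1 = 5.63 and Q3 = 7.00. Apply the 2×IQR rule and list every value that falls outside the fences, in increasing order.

IQR = Q3 − Q1 = 7.00 − 5.63 = 1.37.
Lower fence = Q1 − 2·IQR = 5.63 − 2.74 = 2.89.
Upper fence = Q3 + 2·IQR = 7.00 + 2.74 = 9.74.
2.65 < 2.89 → outlier.
10.34 > 9.74 → outlier.
All remaining values lie within [2.89, 9.74].

2.65, 10.34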